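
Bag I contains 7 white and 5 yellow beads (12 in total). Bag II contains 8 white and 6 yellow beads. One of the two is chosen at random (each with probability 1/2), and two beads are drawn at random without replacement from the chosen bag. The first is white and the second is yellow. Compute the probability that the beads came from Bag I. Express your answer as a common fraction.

P(E | Bag I) = 35/132; P(E | Bag II) = 24/91.
P(E) = 1/2·35/132 + 1/2·24/91 = 6353/24024.
By Bayes' rule, P(Bag I | E) = 35/264 / 6353/24024 = 3185/6353 ≈ 0.5013.

3185/6353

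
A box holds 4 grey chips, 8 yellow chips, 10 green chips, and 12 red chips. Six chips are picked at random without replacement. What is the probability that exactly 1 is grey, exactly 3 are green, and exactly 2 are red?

360/15283

Unordered draws without replacement: count favorable combinations over C(34,6).
Favorable = C(4,1) · C(8,0) · C(10,3) · C(12,2) = 31680; total = C(34,6) = 1344904.
P = 31680/1344904 = 360/15283 ≈ 0.0236.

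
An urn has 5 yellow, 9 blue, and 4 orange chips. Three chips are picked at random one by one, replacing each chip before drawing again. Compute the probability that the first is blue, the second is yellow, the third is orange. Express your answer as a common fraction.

Multiply the conditional probability of each draw in order, with replacement (the composition resets each draw).
P = (9/18) · (5/18) · (4/18) = 5/162 ≈ 0.0309.

5/162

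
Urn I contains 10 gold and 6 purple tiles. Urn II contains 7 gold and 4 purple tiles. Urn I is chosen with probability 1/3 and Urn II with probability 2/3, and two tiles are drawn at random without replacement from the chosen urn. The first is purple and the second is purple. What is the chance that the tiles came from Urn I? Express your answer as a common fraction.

55/151

P(E | Urn I) = 1/8; P(E | Urn II) = 6/55.
P(E) = 1/3·1/8 + 2/3·6/55 = 151/1320.
By Bayes' rule, P(Urn I | E) = 1/24 / 151/1320 = 55/151 ≈ 0.3642.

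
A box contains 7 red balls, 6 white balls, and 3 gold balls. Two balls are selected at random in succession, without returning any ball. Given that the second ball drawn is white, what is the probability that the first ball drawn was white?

P(first=white and the second ball drawn is white) = (6/16)·(5/15) = 1/8.
P(the second ball drawn is white) = Σ over first color = 7/40 + 1/8 + 3/40 = 3/8.
By Bayes, P(first=white | the second ball drawn is white) = 1/8 / 3/8 = 1/3 ≈ 0.3333.

1/3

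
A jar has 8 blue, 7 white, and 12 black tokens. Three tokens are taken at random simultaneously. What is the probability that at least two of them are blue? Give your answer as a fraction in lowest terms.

Sum the hypergeometric tail for j = 2,…,3 blue tokens.
Favorable = C(8,2)·C(19,1) + C(8,3)·C(19,0) = 588; total = C(27,3) = 2925.
P = 588/2925 = 196/975 ≈ 0.2010.

196/975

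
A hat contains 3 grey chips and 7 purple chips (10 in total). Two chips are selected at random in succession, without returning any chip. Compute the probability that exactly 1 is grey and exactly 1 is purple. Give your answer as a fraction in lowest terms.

7/15

Unordered draws without replacement: count favorable combinations over C(10,2).
Favorable = C(3,1) · C(7,1) = 21; total = C(10,2) = 45.
P = 21/45 = 7/15 ≈ 0.4667.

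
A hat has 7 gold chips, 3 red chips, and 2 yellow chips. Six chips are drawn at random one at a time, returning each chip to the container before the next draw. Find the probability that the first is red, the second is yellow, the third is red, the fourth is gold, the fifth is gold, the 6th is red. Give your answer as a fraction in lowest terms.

Multiply the conditional probability of each draw in order, with replacement (the composition resets each draw).
P = (3/12) · (2/12) · (3/12) · (7/12) · (7/12) · (3/12) = 49/55296 ≈ 0.0009.

49/55296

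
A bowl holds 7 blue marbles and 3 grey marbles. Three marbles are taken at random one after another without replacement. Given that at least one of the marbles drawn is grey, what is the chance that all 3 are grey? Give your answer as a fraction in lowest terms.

1/85

P(all 3 grey) = C(3,3)/C(10,3) = 1/120; P(at least one grey) = 1 − C(7,3)/C(10,3) = 17/24.
Since 'all 3 grey' ⊆ 'at least one grey', P(all 3 | at least one) = 1/120 / 17/24 = 1/85 ≈ 0.0118.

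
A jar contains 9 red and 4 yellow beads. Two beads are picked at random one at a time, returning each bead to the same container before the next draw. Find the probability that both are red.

81/169

Multiply the conditional probability of each draw in order, with replacement (the composition resets each draw).
P = (9/13) · (9/13) = 81/169 ≈ 0.4793.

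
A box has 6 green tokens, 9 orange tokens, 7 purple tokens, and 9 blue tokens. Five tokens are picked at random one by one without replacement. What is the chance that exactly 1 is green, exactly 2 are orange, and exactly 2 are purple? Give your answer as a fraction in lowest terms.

Unordered draws without replacement: count favorable combinations over C(31,5).
Favorable = C(6,1) · C(9,2) · C(7,2) · C(9,0) = 4536; total = C(31,5) = 169911.
P = 4536/169911 = 24/899 ≈ 0.0267.

24/899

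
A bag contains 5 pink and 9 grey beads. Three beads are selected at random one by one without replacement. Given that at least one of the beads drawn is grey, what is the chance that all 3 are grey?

14/59

P(all 3 grey) = C(9,3)/C(14,3) = 3/13; P(at least one grey) = 1 − C(5,3)/C(14,3) = 177/182.
Since 'all 3 grey' ⊆ 'at least one grey', P(all 3 | at least one) = 3/13 / 177/182 = 14/59 ≈ 0.2373.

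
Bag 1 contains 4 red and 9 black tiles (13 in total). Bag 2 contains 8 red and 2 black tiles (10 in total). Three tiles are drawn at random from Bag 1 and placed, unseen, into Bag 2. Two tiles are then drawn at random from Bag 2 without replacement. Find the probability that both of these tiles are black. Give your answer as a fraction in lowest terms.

Condition on how many of the transferred tiles are black (from Bag 1: 9 black of 13; then Bag 2 has 13 total).
  0 black: C(9,0)C(4,3)/C(13,3) = 2/143; then P = C(2,2)/C(13,2) = 1/78
  1 black: C(9,1)C(4,2)/C(13,3) = 27/143; then P = C(3,2)/C(13,2) = 1/26
  2 black: C(9,2)C(4,1)/C(13,3) = 72/143; then P = C(4,2)/C(13,2) = 1/13
  3 black: C(9,3)C(4,0)/C(13,3) = 42/143; then P = C(5,2)/C(13,2) = 5/39
P(both black) = 85/1014 ≈ 0.0838.

85/1014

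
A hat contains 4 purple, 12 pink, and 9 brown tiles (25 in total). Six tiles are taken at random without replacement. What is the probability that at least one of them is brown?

Use the complement: P(at least one brown) = 1 − P(no brown).
P(none) = C(16,6)/C(25,6) = 8008/177100.
So P = 1 − 8008/177100 = 549/575 ≈ 0.9548.

549/575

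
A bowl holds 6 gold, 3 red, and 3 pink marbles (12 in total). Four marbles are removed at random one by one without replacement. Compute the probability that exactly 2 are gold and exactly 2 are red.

1/11

Unordered draws without replacement: count favorable combinations over C(12,4).
Favorable = C(6,2) · C(3,2) · C(3,0) = 45; total = C(12,4) = 495.
P = 45/495 = 1/11 ≈ 0.0909.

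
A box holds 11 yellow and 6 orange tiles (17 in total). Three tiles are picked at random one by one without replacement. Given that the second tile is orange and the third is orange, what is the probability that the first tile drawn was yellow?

P(first=yellow and the second tile is orange and the third is orange) = (11/17)·(6/16)·(5/15) = 11/136.
P(E) = Σ over first color = 11/136 + 1/34 = 15/136.
By Bayes, P(first=yellow | E) = 11/136 / 15/136 = 11/15 ≈ 0.7333.

11/15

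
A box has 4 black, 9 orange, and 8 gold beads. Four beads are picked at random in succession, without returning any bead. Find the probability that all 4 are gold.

Unordered draws without replacement: count favorable combinations over C(21,4).
Favorable = C(4,0) · C(9,0) · C(8,4) = 70; total = C(21,4) = 5985.
P = 70/5985 = 2/171 ≈ 0.0117.

2/171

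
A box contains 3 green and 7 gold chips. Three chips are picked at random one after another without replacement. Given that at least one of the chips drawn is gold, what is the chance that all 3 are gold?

P(all 3 gold) = C(7,3)/C(10,3) = 7/24; P(at least one gold) = 1 − C(3,3)/C(10,3) = 119/120.
Since 'all 3 gold' ⊆ 'at least one gold', P(all 3 | at least one) = 7/24 / 119/120 = 5/17 ≈ 0.2941.

5/17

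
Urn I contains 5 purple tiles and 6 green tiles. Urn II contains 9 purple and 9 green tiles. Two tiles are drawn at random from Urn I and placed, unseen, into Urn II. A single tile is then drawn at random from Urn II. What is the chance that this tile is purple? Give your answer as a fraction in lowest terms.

Condition on how many of the transferred tiles are purple (from Urn I: 5 purple of 11; then Urn II has 20 total).
  0 purple: C(5,0)C(6,2)/C(11,2) = 3/11; then P = 9/20
  1 purple: C(5,1)C(6,1)/C(11,2) = 6/11; then P = 10/20
  2 purple: C(5,2)C(6,0)/C(11,2) = 2/11; then P = 11/20
P(purple from Urn II) = 109/220 ≈ 0.4955.

109/220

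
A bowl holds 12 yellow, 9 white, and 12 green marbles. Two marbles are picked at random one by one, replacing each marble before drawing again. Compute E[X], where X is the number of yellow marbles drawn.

8/11

By linearity of expectation, E[X] = Σ P(draw i is yellow); each independent draw has P(yellow) = 12/33.
E[X] = 2 · 12/33 = 8/11 ≈ 0.7273.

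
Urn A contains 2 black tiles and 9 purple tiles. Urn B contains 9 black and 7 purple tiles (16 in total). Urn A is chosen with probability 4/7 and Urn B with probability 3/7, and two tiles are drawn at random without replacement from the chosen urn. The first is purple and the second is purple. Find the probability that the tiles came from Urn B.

77/461

P(E | Urn A) = 36/55; P(E | Urn B) = 7/40.
P(E) = 4/7·36/55 + 3/7·7/40 = 1383/3080.
By Bayes' rule, P(Urn B | E) = 3/40 / 1383/3080 = 77/461 ≈ 0.1670.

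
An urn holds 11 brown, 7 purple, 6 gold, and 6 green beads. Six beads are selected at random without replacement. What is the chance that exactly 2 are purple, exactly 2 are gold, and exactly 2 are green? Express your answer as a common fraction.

3/377

Unordered draws without replacement: count favorable combinations over C(30,6).
Favorable = C(11,0) · C(7,2) · C(6,2) · C(6,2) = 4725; total = C(30,6) = 593775.
P = 4725/593775 = 3/377 ≈ 0.0080.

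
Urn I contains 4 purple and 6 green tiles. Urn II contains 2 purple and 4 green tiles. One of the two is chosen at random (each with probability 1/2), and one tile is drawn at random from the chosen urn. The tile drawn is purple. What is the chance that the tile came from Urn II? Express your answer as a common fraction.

P(purple | Urn I) = 2/5; P(purple | Urn II) = 1/3.
P(purple) = 1/2·2/5 + 1/2·1/3 = 11/30.
By Bayes' rule, P(Urn II | purple) = 1/6 / 11/30 = 5/11 ≈ 0.4545.

5/11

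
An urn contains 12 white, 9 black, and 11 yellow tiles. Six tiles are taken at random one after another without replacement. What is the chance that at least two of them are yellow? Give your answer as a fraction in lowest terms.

Sum the hypergeometric tail for j = 2,…,6 yellow tiles.
Favorable = C(11,2)·C(21,4) + C(11,3)·C(21,3) + C(11,4)·C(21,2) + C(11,5)·C(21,1) + C(11,6)·C(21,0) = 628089; total = C(32,6) = 906192.
P = 628089/906192 = 29909/43152 ≈ 0.6931.

29909/43152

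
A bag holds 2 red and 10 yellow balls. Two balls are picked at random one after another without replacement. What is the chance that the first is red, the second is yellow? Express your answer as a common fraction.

5/33

Multiply the conditional probability of each draw in order, without replacement, so each draw removes one from its color and from the total.
P = (2/12) · (10/11) = 5/33 ≈ 0.1515.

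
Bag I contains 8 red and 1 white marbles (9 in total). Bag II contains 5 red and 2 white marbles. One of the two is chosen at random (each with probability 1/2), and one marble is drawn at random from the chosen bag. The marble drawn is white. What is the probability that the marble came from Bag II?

18/25

P(white | Bag I) = 1/9; P(white | Bag II) = 2/7.
P(white) = 1/2·1/9 + 1/2·2/7 = 25/126.
By Bayes' rule, P(Bag II | white) = 1/7 / 25/126 = 18/25 ≈ 0.7200.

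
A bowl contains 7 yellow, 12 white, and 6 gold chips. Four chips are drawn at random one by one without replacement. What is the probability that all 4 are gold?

3/2530

Unordered draws without replacement: count favorable combinations over C(25,4).
Favorable = C(7,0) · C(12,0) · C(6,4) = 15; total = C(25,4) = 12650.
P = 15/12650 = 3/2530 ≈ 0.0012.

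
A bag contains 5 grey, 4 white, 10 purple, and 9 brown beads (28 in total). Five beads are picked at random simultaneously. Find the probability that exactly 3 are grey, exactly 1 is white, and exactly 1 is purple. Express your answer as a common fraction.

Unordered draws without replacement: count favorable combinations over C(28,5).
Favorable = C(5,3) · C(4,1) · C(10,1) · C(9,0) = 400; total = C(28,5) = 98280.
P = 400/98280 = 10/2457 ≈ 0.0041.

10/2457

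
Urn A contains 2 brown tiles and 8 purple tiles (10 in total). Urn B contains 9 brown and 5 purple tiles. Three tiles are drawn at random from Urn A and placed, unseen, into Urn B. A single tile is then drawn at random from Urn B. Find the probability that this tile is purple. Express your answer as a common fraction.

Condition on how many of the transferred tiles are purple (from Urn A: 8 purple of 10; then Urn B has 17 total).
  1 purple: C(8,1)C(2,2)/C(10,3) = 1/15; then P = 6/17
  2 purple: C(8,2)C(2,1)/C(10,3) = 7/15; then P = 7/17
  3 purple: C(8,3)C(2,0)/C(10,3) = 7/15; then P = 8/17
P(purple from Urn B) = 37/85 ≈ 0.4353.

37/85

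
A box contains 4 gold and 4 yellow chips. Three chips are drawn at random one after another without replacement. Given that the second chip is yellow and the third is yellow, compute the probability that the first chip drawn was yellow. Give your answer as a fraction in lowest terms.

1/3

P(first=yellow and the second chip is yellow and the third is yellow) = (4/8)·(3/7)·(2/6) = 1/14.
P(E) = Σ over first color = 1/7 + 1/14 = 3/14.
By Bayes, P(first=yellow | E) = 1/14 / 3/14 = 1/3 ≈ 0.3333.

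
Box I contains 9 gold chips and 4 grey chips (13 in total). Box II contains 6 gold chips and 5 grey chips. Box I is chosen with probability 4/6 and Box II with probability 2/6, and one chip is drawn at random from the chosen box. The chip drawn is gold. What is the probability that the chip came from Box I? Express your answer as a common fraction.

P(gold | Box I) = 9/13; P(gold | Box II) = 6/11.
P(gold) = 2/3·9/13 + 1/3·6/11 = 92/143.
By Bayes' rule, P(Box I | gold) = 6/13 / 92/143 = 33/46 ≈ 0.7174.

33/46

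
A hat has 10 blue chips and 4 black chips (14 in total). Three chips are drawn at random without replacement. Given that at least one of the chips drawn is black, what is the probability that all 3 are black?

P(all 3 black) = C(4,3)/C(14,3) = 1/91; P(at least one black) = 1 − C(10,3)/C(14,3) = 61/91.
Since 'all 3 black' ⊆ 'at least one black', P(all 3 | at least one) = 1/91 / 61/91 = 1/61 ≈ 0.0164.

1/61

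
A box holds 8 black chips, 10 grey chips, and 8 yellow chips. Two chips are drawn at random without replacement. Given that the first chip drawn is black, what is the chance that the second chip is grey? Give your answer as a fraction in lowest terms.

2/5

After removing 1 black, the box has 10 grey out of 25 remaining.
P(second is grey | given) = 10/25 = 2/5 ≈ 0.4000.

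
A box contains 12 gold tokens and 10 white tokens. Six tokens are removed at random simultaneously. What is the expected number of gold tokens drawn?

By linearity of expectation, E[X] = Σ P(draw i is gold); by symmetry each draw (even without replacement) has P(gold) = 12/22.
E[X] = 6 · 12/22 = 36/11 ≈ 3.2727.

36/11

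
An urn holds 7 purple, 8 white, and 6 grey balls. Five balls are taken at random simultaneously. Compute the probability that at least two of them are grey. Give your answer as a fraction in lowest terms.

Sum the hypergeometric tail for j = 2,…,5 grey balls.
Favorable = C(6,2)·C(15,3) + C(6,3)·C(15,2) + C(6,4)·C(15,1) + C(6,5)·C(15,0) = 9156; total = C(21,5) = 20349.
P = 9156/20349 = 436/969 ≈ 0.4499.

436/969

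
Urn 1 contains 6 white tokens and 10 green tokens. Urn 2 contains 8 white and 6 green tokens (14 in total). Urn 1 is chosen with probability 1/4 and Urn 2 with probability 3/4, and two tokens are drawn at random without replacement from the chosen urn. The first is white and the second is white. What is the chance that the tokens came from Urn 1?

P(E | Urn 1) = 1/8; P(E | Urn 2) = 4/13.
P(E) = 1/4·1/8 + 3/4·4/13 = 109/416.
By Bayes' rule, P(Urn 1 | E) = 1/32 / 109/416 = 13/109 ≈ 0.1193.

13/109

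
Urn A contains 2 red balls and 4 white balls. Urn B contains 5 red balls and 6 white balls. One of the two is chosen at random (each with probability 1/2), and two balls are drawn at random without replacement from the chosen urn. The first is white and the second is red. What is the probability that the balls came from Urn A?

44/89

P(E | Urn A) = 4/15; P(E | Urn B) = 3/11.
P(E) = 1/2·4/15 + 1/2·3/11 = 89/330.
By Bayes' rule, P(Urn A | E) = 2/15 / 89/330 = 44/89 ≈ 0.4944.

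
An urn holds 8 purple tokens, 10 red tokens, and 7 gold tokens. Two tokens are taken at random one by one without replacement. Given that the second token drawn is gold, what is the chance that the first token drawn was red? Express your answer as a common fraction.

P(first=red and the second token drawn is gold) = (10/25)·(7/24) = 7/60.
P(the second token drawn is gold) = Σ over first color = 7/75 + 7/60 + 7/100 = 7/25.
By Bayes, P(first=red | the second token drawn is gold) = 7/60 / 7/25 = 5/12 ≈ 0.4167.

5/12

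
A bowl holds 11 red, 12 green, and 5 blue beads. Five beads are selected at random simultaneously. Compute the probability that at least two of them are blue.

727/3510

Sum the hypergeometric tail for j = 2,…,5 blue beads.
Favorable = C(5,2)·C(23,3) + C(5,3)·C(23,2) + C(5,4)·C(23,1) + C(5,5)·C(23,0) = 20356; total = C(28,5) = 98280.
P = 20356/98280 = 727/3510 ≈ 0.2071.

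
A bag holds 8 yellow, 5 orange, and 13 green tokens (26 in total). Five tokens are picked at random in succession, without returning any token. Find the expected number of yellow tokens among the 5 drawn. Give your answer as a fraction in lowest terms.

20/13

By linearity of expectation, E[X] = Σ P(draw i is yellow); by symmetry each draw (even without replacement) has P(yellow) = 8/26.
E[X] = 5 · 8/26 = 20/13 ≈ 1.5385.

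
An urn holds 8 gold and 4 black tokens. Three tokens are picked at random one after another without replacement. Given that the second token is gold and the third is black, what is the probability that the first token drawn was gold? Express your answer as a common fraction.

7/10

P(first=gold and the second token is gold and the third is black) = (8/12)·(7/11)·(4/10) = 28/165.
P(E) = Σ over first color = 28/165 + 4/55 = 8/33.
By Bayes, P(first=gold | E) = 28/165 / 8/33 = 7/10 ≈ 0.7000.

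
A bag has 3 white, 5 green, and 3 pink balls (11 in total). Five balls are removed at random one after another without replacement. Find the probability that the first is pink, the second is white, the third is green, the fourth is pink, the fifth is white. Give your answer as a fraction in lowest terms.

Multiply the conditional probability of each draw in order, without replacement, so each draw removes one from its color and from the total.
P = (3/11) · (3/10) · (5/9) · (2/8) · (2/7) = 1/308 ≈ 0.0032.

1/308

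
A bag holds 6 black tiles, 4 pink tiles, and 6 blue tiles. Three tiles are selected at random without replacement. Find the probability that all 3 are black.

Unordered draws without replacement: count favorable combinations over C(16,3).
Favorable = C(6,3) · C(4,0) · C(6,0) = 20; total = C(16,3) = 560.
P = 20/560 = 1/28 ≈ 0.0357.

1/28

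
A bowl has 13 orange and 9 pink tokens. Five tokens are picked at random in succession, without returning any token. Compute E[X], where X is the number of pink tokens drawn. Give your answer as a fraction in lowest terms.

45/22

By linearity of expectation, E[X] = Σ P(draw i is pink); by symmetry each draw (even without replacement) has P(pink) = 9/22.
E[X] = 5 · 9/22 = 45/22 ≈ 2.0455.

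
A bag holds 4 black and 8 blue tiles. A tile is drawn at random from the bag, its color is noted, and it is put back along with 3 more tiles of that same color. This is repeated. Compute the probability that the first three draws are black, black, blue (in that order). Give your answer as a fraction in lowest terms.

Track the composition after each reinforcement of +3.
P = (4/12) · (7/15) · (8/18) = 28/405 ≈ 0.0691.

28/405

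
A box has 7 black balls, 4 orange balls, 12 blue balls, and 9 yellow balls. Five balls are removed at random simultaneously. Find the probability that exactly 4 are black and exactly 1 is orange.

Unordered draws without replacement: count favorable combinations over C(32,5).
Favorable = C(7,4) · C(4,1) · C(12,0) · C(9,0) = 140; total = C(32,5) = 201376.
P = 140/201376 = 5/7192 ≈ 0.0007.

5/7192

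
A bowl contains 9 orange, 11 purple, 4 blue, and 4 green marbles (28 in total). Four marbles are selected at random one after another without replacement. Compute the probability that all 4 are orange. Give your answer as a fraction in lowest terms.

2/325

Unordered draws without replacement: count favorable combinations over C(28,4).
Favorable = C(9,4) · C(11,0) · C(4,0) · C(4,0) = 126; total = C(28,4) = 20475.
P = 126/20475 = 2/325 ≈ 0.0062.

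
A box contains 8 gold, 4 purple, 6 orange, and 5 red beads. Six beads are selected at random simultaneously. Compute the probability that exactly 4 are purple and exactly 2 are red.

10/100947

Unordered draws without replacement: count favorable combinations over C(23,6).
Favorable = C(8,0) · C(4,4) · C(6,0) · C(5,2) = 10; total = C(23,6) = 100947.
P = 10/100947 = 10/100947 ≈ 0.0001.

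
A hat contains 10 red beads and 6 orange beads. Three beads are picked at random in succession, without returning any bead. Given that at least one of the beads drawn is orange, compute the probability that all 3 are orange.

1/22

P(all 3 orange) = C(6,3)/C(16,3) = 1/28; P(at least one orange) = 1 − C(10,3)/C(16,3) = 11/14.
Since 'all 3 orange' ⊆ 'at least one orange', P(all 3 | at least one) = 1/28 / 11/14 = 1/22 ≈ 0.0455.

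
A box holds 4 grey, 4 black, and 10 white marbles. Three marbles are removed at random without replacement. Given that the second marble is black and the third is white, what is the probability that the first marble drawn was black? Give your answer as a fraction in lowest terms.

P(first=black and the second marble is black and the third is white) = (4/18)·(3/17)·(10/16) = 5/204.
P(E) = Σ over first color = 5/153 + 5/204 + 5/68 = 20/153.
By Bayes, P(first=black | E) = 5/204 / 20/153 = 3/16 ≈ 0.1875.

3/16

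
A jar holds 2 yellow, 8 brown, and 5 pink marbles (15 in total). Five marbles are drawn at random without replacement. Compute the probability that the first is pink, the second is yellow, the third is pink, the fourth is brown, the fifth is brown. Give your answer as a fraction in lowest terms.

8/1287

Multiply the conditional probability of each draw in order, without replacement, so each draw removes one from its color and from the total.
P = (5/15) · (2/14) · (4/13) · (8/12) · (7/11) = 8/1287 ≈ 0.0062.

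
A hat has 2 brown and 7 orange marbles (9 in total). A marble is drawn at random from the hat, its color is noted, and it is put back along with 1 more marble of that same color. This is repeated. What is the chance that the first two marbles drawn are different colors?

Either brown then orange, or orange then brown; after the first draw the total is 10.
P = (2/9)·(7/10) + (7/9)·(2/10) = 14/45 ≈ 0.3111.

14/45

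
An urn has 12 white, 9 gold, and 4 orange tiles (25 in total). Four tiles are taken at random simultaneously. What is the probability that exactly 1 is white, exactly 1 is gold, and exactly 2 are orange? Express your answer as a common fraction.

Unordered draws without replacement: count favorable combinations over C(25,4).
Favorable = C(12,1) · C(9,1) · C(4,2) = 648; total = C(25,4) = 12650.
P = 648/12650 = 324/6325 ≈ 0.0512.

324/6325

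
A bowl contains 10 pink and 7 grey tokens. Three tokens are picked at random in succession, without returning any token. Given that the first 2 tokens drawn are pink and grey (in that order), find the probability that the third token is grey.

After removing 1 pink, 1 grey, the bowl has 6 grey out of 15 remaining.
P(third is grey | given) = 6/15 = 2/5 ≈ 0.4000.

2/5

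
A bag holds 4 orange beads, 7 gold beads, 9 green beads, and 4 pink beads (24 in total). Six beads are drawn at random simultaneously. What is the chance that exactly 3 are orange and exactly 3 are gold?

Unordered draws without replacement: count favorable combinations over C(24,6).
Favorable = C(4,3) · C(7,3) · C(9,0) · C(4,0) = 140; total = C(24,6) = 134596.
P = 140/134596 = 5/4807 ≈ 0.0010.

5/4807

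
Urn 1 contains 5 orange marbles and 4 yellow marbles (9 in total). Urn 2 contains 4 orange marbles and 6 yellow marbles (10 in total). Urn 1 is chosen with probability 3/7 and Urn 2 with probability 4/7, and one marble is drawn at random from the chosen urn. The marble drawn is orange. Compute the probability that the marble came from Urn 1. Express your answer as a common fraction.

P(orange | Urn 1) = 5/9; P(orange | Urn 2) = 2/5.
P(orange) = 3/7·5/9 + 4/7·2/5 = 7/15.
By Bayes' rule, P(Urn 1 | orange) = 5/21 / 7/15 = 25/49 ≈ 0.5102.

25/49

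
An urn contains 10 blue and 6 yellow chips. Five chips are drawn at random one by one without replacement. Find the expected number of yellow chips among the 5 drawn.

By linearity of expectation, E[X] = Σ P(draw i is yellow); by symmetry each draw (even without replacement) has P(yellow) = 6/16.
E[X] = 5 · 6/16 = 15/8 ≈ 1.8750.

15/8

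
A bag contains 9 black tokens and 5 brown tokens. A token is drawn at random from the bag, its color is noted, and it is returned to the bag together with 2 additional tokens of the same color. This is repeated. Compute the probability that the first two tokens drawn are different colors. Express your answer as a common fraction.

45/112

Either brown then black, or black then brown; after the first draw the total is 16.
P = (5/14)·(9/16) + (9/14)·(5/16) = 45/112 ≈ 0.4018.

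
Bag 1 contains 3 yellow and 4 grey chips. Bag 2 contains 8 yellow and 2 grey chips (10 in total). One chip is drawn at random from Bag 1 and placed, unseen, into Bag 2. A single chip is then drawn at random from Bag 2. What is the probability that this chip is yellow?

59/77

Condition on how many of the transferred chips are yellow (from Bag 1: 3 yellow of 7; then Bag 2 has 11 total).
  0 yellow: C(3,0)C(4,1)/C(7,1) = 4/7; then P = 8/11
  1 yellow: C(3,1)C(4,0)/C(7,1) = 3/7; then P = 9/11
P(yellow from Bag 2) = 59/77 ≈ 0.7662.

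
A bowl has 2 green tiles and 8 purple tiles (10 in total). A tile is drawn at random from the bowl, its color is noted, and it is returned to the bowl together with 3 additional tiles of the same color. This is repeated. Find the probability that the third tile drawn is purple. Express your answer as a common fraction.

4/5

Sum over the four possibilities for the first two draws (purple/not-purple each), tracking how the purple count and total change by +3 per draw.
P(third is purple) = 4/5 ≈ 0.8000. (In a Pólya urn every draw has the same marginal probability 8/10.)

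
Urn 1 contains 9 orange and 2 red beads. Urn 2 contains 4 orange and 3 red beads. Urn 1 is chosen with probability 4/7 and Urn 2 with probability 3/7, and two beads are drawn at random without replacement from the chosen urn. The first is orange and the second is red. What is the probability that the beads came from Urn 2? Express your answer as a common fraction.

P(E | Urn 1) = 9/55; P(E | Urn 2) = 2/7.
P(E) = 4/7·9/55 + 3/7·2/7 = 582/2695.
By Bayes' rule, P(Urn 2 | E) = 6/49 / 582/2695 = 55/97 ≈ 0.5670.

55/97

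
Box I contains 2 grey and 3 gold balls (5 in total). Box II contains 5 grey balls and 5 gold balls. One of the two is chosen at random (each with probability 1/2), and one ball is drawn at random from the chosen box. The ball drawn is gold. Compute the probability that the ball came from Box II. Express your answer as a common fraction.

5/11

P(gold | Box I) = 3/5; P(gold | Box II) = 1/2.
P(gold) = 1/2·3/5 + 1/2·1/2 = 11/20.
By Bayes' rule, P(Box II | gold) = 1/4 / 11/20 = 5/11 ≈ 0.4545.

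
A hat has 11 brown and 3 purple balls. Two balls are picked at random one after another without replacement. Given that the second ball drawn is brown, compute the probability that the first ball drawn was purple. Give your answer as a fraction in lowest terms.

3/13

P(first=purple and the second ball drawn is brown) = (3/14)·(11/13) = 33/182.
P(the second ball drawn is brown) = Σ over first color = 55/91 + 33/182 = 11/14.
By Bayes, P(first=purple | the second ball drawn is brown) = 33/182 / 11/14 = 3/13 ≈ 0.2308.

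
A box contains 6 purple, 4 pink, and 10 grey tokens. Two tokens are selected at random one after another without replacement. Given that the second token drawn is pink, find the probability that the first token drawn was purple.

6/19

P(first=purple and the second token drawn is pink) = (6/20)·(4/19) = 6/95.
P(the second token drawn is pink) = Σ over first color = 6/95 + 3/95 + 2/19 = 1/5.
By Bayes, P(first=purple | the second token drawn is pink) = 6/95 / 1/5 = 6/19 ≈ 0.3158.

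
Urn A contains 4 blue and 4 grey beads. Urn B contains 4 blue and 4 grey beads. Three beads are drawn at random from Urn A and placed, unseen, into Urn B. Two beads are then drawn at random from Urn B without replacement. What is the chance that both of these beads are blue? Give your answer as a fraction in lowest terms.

Condition on how many of the transferred beads are blue (from Urn A: 4 blue of 8; then Urn B has 11 total).
  0 blue: C(4,0)C(4,3)/C(8,3) = 1/14; then P = C(4,2)/C(11,2) = 6/55
  1 blue: C(4,1)C(4,2)/C(8,3) = 3/7; then P = C(5,2)/C(11,2) = 2/11
  2 blue: C(4,2)C(4,1)/C(8,3) = 3/7; then P = C(6,2)/C(11,2) = 3/11
  3 blue: C(4,3)C(4,0)/C(8,3) = 1/14; then P = C(7,2)/C(11,2) = 21/55
P(both blue) = 177/770 ≈ 0.2299.

177/770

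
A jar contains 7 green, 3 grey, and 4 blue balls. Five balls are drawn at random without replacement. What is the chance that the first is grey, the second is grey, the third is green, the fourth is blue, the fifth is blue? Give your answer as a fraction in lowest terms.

Multiply the conditional probability of each draw in order, without replacement, so each draw removes one from its color and from the total.
P = (3/14) · (2/13) · (7/12) · (4/11) · (3/10) = 3/1430 ≈ 0.0021.

3/1430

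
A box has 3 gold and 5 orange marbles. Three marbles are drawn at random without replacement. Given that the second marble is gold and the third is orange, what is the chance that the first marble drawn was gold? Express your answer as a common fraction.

P(first=gold and the second marble is gold and the third is orange) = (3/8)·(2/7)·(5/6) = 5/56.
P(E) = Σ over first color = 5/56 + 5/28 = 15/56.
By Bayes, P(first=gold | E) = 5/56 / 15/56 = 1/3 ≈ 0.3333.

1/3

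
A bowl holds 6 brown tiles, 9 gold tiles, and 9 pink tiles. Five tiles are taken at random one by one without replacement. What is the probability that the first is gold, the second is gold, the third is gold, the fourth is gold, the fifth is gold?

Multiply the conditional probability of each draw in order, without replacement, so each draw removes one from its color and from the total.
P = (9/24) · (8/23) · (7/22) · (6/21) · (5/20) = 3/1012 ≈ 0.0030.

3/1012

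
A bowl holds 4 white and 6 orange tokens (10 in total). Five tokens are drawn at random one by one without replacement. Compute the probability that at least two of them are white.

31/42

Sum the hypergeometric tail for j = 2,…,4 white tokens.
Favorable = C(4,2)·C(6,3) + C(4,3)·C(6,2) + C(4,4)·C(6,1) = 186; total = C(10,5) = 252.
P = 186/252 = 31/42 ≈ 0.7381.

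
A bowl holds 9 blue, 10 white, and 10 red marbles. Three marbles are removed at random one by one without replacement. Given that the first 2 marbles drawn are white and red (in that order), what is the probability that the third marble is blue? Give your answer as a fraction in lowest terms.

1/3

After removing 1 white, 1 red, the bowl has 9 blue out of 27 remaining.
P(third is blue | given) = 9/27 = 1/3 ≈ 0.3333.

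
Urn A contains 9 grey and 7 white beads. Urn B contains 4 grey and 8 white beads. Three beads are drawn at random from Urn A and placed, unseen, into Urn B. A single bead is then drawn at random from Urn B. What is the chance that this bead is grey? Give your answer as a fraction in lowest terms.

91/240

Condition on how many of the transferred beads are grey (from Urn A: 9 grey of 16; then Urn B has 15 total).
  0 grey: C(9,0)C(7,3)/C(16,3) = 1/16; then P = 4/15
  1 grey: C(9,1)C(7,2)/C(16,3) = 27/80; then P = 5/15
  2 grey: C(9,2)C(7,1)/C(16,3) = 9/20; then P = 6/15
  3 grey: C(9,3)C(7,0)/C(16,3) = 3/20; then P = 7/15
P(grey from Urn B) = 91/240 ≈ 0.3792.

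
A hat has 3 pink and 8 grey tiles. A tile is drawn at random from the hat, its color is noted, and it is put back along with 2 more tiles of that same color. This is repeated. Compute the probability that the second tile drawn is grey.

8/11

Condition on the first draw. If first is grey (prob 8/11), second-grey has prob (10)/(13); if not (prob 3/11), it has prob 8/(13).
P = (8/11)·(10/13) + (3/11)·(8/13) = 8/11 ≈ 0.7273.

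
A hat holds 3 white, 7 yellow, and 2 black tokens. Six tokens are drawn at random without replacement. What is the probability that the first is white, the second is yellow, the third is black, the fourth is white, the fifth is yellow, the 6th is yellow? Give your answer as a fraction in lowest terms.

1/264

Multiply the conditional probability of each draw in order, without replacement, so each draw removes one from its color and from the total.
P = (3/12) · (7/11) · (2/10) · (2/9) · (6/8) · (5/7) = 1/264 ≈ 0.0038.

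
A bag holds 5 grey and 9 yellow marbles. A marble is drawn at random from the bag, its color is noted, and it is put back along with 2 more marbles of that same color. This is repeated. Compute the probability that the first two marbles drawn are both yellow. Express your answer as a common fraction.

After a yellow draw the bag holds 11 yellow out of 16.
P = (9/14)·(11/16) = 99/224 ≈ 0.4420.

99/224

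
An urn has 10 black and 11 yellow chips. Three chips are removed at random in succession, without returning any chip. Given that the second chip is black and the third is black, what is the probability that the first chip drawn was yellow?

P(first=yellow and the second chip is black and the third is black) = (11/21)·(10/20)·(9/19) = 33/266.
P(E) = Σ over first color = 12/133 + 33/266 = 3/14.
By Bayes, P(first=yellow | E) = 33/266 / 3/14 = 11/19 ≈ 0.5789.

11/19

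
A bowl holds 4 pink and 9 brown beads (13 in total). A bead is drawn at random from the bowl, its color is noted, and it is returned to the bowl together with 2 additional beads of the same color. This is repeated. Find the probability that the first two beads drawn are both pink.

After a pink draw the bowl holds 6 pink out of 15.
P = (4/13)·(6/15) = 8/65 ≈ 0.1231.

8/65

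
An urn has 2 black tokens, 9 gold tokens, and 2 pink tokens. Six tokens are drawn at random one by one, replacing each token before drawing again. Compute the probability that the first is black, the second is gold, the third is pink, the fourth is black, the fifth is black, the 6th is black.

288/4826809

Multiply the conditional probability of each draw in order, with replacement (the composition resets each draw).
P = (2/13) · (9/13) · (2/13) · (2/13) · (2/13) · (2/13) = 288/4826809 ≈ 0.0001.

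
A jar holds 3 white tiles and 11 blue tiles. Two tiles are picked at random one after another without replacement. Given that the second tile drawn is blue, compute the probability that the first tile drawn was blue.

10/13

P(first=blue and the second tile drawn is blue) = (11/14)·(10/13) = 55/91.
P(the second tile drawn is blue) = Σ over first color = 33/182 + 55/91 = 11/14.
By Bayes, P(first=blue | the second tile drawn is blue) = 55/91 / 11/14 = 10/13 ≈ 0.7692.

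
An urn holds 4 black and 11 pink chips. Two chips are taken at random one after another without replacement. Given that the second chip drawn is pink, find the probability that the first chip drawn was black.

P(first=black and the second chip drawn is pink) = (4/15)·(11/14) = 22/105.
P(the second chip drawn is pink) = Σ over first color = 22/105 + 11/21 = 11/15.
By Bayes, P(first=black | the second chip drawn is pink) = 22/105 / 11/15 = 2/7 ≈ 0.2857.

2/7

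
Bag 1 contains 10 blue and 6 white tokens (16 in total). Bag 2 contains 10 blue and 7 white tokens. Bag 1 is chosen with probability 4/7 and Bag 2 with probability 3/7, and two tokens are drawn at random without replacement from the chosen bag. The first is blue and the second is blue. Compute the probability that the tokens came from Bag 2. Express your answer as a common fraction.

45/113

P(E | Bag 1) = 3/8; P(E | Bag 2) = 45/136.
P(E) = 4/7·3/8 + 3/7·45/136 = 339/952.
By Bayes' rule, P(Bag 2 | E) = 135/952 / 339/952 = 45/113 ≈ 0.3982.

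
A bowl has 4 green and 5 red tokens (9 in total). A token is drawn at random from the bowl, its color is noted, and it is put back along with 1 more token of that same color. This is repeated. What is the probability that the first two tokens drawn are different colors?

4/9

Either red then green, or green then red; after the first draw the total is 10.
P = (5/9)·(4/10) + (4/9)·(5/10) = 4/9 ≈ 0.4444.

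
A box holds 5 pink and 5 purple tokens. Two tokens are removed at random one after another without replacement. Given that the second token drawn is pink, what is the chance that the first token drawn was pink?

4/9

P(first=pink and the second token drawn is pink) = (5/10)·(4/9) = 2/9.
P(the second token drawn is pink) = Σ over first color = 2/9 + 5/18 = 1/2.
By Bayes, P(first=pink | the second token drawn is pink) = 2/9 / 1/2 = 4/9 ≈ 0.4444.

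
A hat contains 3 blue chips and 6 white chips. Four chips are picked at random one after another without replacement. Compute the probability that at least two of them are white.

Sum the hypergeometric tail for j = 2,…,4 white chips.
Favorable = C(6,2)·C(3,2) + C(6,3)·C(3,1) + C(6,4)·C(3,0) = 120; total = C(9,4) = 126.
P = 120/126 = 20/21 ≈ 0.9524.

20/21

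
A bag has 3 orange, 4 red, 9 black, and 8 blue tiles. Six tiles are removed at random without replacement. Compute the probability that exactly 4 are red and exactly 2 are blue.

1/4807

Unordered draws without replacement: count favorable combinations over C(24,6).
Favorable = C(3,0) · C(4,4) · C(9,0) · C(8,2) = 28; total = C(24,6) = 134596.
P = 28/134596 = 1/4807 ≈ 0.0002.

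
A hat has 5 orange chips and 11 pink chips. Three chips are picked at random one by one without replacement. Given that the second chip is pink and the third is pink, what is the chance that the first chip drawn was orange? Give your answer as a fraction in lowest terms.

5/14

P(first=orange and the second chip is pink and the third is pink) = (5/16)·(11/15)·(10/14) = 55/336.
P(E) = Σ over first color = 55/336 + 33/112 = 11/24.
By Bayes, P(first=orange | E) = 55/336 / 11/24 = 5/14 ≈ 0.3571.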